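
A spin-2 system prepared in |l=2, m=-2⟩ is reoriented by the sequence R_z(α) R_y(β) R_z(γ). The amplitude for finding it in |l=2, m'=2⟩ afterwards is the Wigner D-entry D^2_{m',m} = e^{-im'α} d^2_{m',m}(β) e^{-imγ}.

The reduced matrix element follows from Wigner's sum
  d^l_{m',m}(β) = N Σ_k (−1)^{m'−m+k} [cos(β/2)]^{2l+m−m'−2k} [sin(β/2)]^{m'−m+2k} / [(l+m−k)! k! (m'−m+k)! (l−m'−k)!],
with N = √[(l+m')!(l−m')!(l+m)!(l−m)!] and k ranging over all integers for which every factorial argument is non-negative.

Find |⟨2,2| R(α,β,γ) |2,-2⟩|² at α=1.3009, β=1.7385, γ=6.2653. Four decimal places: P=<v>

P=0.1159

First d^2_{2,-2}(β=1.7385), then the phase factors e^{-i(2)α} and e^{-i(-2)γ}:
c=cos(1.7385/2)=0.645400, s=sin(1.7385/2)=0.763845; N=√[24·1·1·24]=24.000000
k: max(0,(-2)−(2))=0 … min(2+(-2),2−(2))=0
  k=0: (−1)^4·24.0000/(24)·0.6454^0·0.7638^4 = +0.340425
d^2_{2,-2}(1.7385) = +0.340425
|D^2_{2,-2}|² = |d^2_{2,-2}(β)|² = (+0.340425)² = 0.115889 (the z-rotation phases have unit modulus)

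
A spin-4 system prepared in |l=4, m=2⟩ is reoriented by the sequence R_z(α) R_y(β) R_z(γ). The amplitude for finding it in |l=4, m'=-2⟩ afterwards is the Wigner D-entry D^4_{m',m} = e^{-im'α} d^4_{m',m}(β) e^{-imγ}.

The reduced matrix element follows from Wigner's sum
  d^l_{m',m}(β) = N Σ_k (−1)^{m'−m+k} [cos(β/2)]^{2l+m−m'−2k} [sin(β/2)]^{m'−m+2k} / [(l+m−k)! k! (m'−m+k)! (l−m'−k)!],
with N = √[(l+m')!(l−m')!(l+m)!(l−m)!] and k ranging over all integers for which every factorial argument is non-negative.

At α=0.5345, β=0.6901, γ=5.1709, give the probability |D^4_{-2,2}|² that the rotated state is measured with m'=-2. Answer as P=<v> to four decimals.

P=0.0191

First d^4_{-2,2}(β=0.6901), then the phase factors e^{-i(-2)α} and e^{-i(2)γ}:
Half-angle: c=0.941059, s=0.338244. N=√(2·720·720·2)=1440.000000
Admissible k: 4..6 (factorial args all ≥0)
  k=4: (−1)^0·1440.0000/(96)·0.9411^4·0.3382^4 = +0.153984
  k=5: (−1)^1·1440.0000/(120)·0.9411^2·0.3382^6 = -0.015915
  k=6: (−1)^2·1440.0000/(1440)·0.9411^0·0.3382^8 = +0.000171
d^4_{-2,2}(0.6901) = +0.153984 -0.015915 +0.000171 = +0.138241
|D^4_{-2,2}|² = |d^4_{-2,2}(β)|² = (+0.138241)² = 0.019111 (the z-rotation phases have unit modulus)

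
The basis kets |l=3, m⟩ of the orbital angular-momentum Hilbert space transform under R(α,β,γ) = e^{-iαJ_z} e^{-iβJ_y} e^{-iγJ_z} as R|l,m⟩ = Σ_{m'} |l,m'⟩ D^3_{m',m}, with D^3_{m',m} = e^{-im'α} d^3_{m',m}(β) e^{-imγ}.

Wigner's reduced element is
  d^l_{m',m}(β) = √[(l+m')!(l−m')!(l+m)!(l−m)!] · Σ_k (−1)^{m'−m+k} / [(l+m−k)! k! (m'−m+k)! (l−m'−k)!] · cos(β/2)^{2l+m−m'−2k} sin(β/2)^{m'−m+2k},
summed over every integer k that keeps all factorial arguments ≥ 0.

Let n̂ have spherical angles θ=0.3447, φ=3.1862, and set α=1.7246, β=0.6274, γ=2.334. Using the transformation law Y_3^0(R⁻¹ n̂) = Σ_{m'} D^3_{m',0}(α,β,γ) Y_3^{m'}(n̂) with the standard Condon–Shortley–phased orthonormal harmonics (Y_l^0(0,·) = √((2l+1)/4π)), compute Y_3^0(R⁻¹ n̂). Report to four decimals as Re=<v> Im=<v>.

Re=0.0204 Im=0.0000

Need the full column D^3_{m',0} for m'=−3..3 at α=1.7246, β=0.6274, γ=2.334.
cos(β/2)=0.951198, sin(β/2)=0.308580
d^3_{-3,0}: single k=3 term ⇒ +0.113092;  D = +0.050350-0.101266i
d^3_{-2,0}: k∈[2..3] ⇒ +0.426954 -0.044934 = +0.382020;  D = -0.364088-0.115668i
d^3_{-1,0}: k∈[1..3] ⇒ +0.832365 -0.262802 +0.009219 = +0.578783;  D = -0.088668+0.571950i
d^3_{0,0}: k∈[0..3] ⇒ +0.740673 -0.701557 +0.073834 -0.000863 = +0.112087;  D = +0.112087+0.000000i
d^3_{1,0}: k∈[0..2] ⇒ -0.832365 +0.262802 -0.009219 = -0.578783;  D = +0.088668+0.571950i
d^3_{2,0}: k∈[0..1] ⇒ +0.426954 -0.044934 = +0.382020;  D = -0.364088+0.115668i
d^3_{3,0}: single k=0 term ⇒ -0.113092;  D = -0.050350-0.101266i
Y_3^{m'}(θ=0.3447,φ=3.1862) and Σ D·Y over m':
  (+0.0503-0.1013i)·(-0.0160+0.0021i)  (-0.3641-0.1157i)·(+0.1094-0.0098i)  (-0.0887+0.5720i)·(-0.3741+0.0167i)  (+0.1121+0.0000i)·(+0.5019+0.0000i)  (+0.0887+0.5720i)·(+0.3741+0.0167i)  (-0.3641+0.1157i)·(+0.1094+0.0098i)  (-0.0503-0.1013i)·(+0.0160+0.0021i)
Y_3^0(R⁻¹ n̂) = +0.020406-0.000000i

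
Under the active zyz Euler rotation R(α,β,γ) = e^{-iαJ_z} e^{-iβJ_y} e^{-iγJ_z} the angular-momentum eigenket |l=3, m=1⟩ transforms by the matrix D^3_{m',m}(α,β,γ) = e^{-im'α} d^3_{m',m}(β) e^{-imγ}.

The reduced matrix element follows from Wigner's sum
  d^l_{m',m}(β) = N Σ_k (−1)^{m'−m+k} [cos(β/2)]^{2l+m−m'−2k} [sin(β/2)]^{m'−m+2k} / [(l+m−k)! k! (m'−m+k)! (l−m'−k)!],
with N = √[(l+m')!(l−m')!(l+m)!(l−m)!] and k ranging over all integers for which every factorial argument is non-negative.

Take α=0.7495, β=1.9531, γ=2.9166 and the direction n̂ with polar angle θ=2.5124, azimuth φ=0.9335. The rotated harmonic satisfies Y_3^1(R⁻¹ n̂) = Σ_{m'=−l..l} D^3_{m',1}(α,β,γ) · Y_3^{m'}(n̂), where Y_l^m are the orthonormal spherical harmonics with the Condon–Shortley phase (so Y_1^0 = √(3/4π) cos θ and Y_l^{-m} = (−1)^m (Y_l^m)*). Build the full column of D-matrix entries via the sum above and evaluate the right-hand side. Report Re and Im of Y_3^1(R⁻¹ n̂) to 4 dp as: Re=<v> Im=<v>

Need the full column D^3_{m',1} for m'=−3..3 at α=0.7495, β=1.9531, γ=2.9166.
cos(β/2)=0.559884, sin(β/2)=0.828571
d^3_{-3,1}: single k=4 term ⇒ +0.572217;  D = +0.449190-0.354486i
d^3_{-2,1}: k∈[3..4] ⇒ +0.631414 -0.691427 = -0.060013;  D = -0.009158+0.059310i
d^3_{-1,1}: k∈[2..4] ⇒ +0.404766 -1.181966 +0.323577 = -0.453623;  D = +0.254749+0.375336i
d^3_{0,1}: k∈[1..3] ⇒ +0.157911 -1.037518 +0.757420 = -0.122187;  D = +0.119108+0.027260i
d^3_{1,1}: k∈[0..2] ⇒ +0.030803 -0.539688 +0.886475 = +0.377590;  D = -0.326830+0.189092i
d^3_{2,1}: k∈[0..1] ⇒ -0.144152 +0.631414 = +0.487261;  D = -0.142500+0.465958i
d^3_{3,1}: single k=0 term ⇒ +0.261275;  D = +0.114283+0.234956i
Y_3^{m'}(θ=2.5124,φ=0.9335) and Σ D·Y over m':
  (+0.4492-0.3545i)·(-0.0801-0.0284i)  (-0.0092+0.0593i)·(+0.0835+0.2737i)  (+0.2547+0.3753i)·(+0.2567-0.3467i)  (+0.1191+0.0273i)·(-0.0810+0.0000i)  (-0.3268+0.1891i)·(-0.2567-0.3467i)  (-0.1425+0.4660i)·(+0.0835-0.2737i)  (+0.1143+0.2350i)·(+0.0801-0.0284i)
Y_3^1(R⁻¹ n̂) = +0.403752+0.182172i

Re=0.4038 Im=0.1822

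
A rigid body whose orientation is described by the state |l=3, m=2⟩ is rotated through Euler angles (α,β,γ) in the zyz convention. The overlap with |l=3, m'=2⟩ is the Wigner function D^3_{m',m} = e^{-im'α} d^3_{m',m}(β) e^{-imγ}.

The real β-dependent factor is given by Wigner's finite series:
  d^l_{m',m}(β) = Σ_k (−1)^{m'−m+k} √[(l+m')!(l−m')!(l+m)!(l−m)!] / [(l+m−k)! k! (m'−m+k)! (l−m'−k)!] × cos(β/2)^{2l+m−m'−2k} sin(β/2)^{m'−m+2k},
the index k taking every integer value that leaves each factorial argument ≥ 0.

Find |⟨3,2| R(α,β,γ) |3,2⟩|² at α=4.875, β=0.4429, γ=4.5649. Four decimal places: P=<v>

P=0.4143

First d^3_{2,2}(β=0.4429), then the phase factors e^{-i(2)α} and e^{-i(2)γ}:
With c≡cos(β/2)=0.975580 and s≡sin(β/2)=0.219644, N=[120·1·120·1]^{1/2}=120.000000
k: max(0,(2)−(2))=0 … min(3+(2),3−(2))=1
  k=0: (−1)^0·120.0000/(120)·0.9756^6·0.2196^0 = +0.862139
  k=1: (−1)^1·120.0000/(24)·0.9756^4·0.2196^2 = -0.218505
d^3_{2,2}(0.4429) = +0.862139 -0.218505 = +0.643634
|D^3_{2,2}|² = |d^3_{2,2}(β)|² = (+0.643634)² = 0.414264 (the z-rotation phases have unit modulus)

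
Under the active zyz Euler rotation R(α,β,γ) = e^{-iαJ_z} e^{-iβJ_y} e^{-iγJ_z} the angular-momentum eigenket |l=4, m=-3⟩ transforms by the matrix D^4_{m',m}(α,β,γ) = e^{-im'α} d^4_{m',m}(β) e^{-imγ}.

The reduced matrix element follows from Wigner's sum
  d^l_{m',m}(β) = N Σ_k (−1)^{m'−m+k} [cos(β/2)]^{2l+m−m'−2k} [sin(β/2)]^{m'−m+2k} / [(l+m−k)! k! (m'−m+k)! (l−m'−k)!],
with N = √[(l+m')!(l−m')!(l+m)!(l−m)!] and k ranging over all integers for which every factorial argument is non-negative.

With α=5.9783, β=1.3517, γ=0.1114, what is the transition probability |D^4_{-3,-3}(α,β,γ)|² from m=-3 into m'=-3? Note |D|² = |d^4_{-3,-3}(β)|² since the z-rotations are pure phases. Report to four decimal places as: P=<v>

P=0.2308

Split into d^4_{-3,-3}(β=1.3517) × two z-phases.
With c≡cos(β/2)=0.780176 and s≡sin(β/2)=0.625561, N=[1·5040·1·5040]^{1/2}=5040.000000
k∈{0,1} keeps every argument non-negative
  k=0: (−1)^0·5040.0000/(5040)·0.7802^8·0.6256^0 = +0.137258
  k=1: (−1)^1·5040.0000/(720)·0.7802^6·0.6256^2 = -0.617719
d^4_{-3,-3}(1.3517) = +0.137258 -0.617719 = -0.480461
|D^4_{-3,-3}|² = |d^4_{-3,-3}(β)|² = (-0.480461)² = 0.230842 (the z-rotation phases have unit modulus)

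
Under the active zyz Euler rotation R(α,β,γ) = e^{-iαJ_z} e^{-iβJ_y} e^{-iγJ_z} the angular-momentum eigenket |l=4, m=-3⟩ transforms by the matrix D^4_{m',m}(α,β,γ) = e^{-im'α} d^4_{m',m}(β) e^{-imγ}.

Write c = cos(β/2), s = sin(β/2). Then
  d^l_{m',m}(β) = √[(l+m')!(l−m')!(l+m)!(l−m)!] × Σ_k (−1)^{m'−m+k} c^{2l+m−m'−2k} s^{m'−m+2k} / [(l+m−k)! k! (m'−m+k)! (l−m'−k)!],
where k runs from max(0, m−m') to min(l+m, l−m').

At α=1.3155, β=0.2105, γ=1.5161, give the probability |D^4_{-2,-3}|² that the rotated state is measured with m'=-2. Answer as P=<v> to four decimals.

D^4_{-2,-3}(1.3155,0.2105,1.5161) = e^{-i·-2·1.3155}·d^4_{-2,-3}(0.2105)·e^{-i·-3·1.5161}. Compute d first:
With c≡cos(β/2)=0.994466 and s≡sin(β/2)=0.105056, N=[2·720·1·5040]^{1/2}=2693.993318
k: max(0,(-3)−(-2))=0 … min(4+(-3),4−(-2))=1
  k=0: (−1)^1·2693.9933/(720)·0.9945^7·0.1051^1 = -0.378107
  k=1: (−1)^2·2693.9933/(240)·0.9945^5·0.1051^3 = +0.012659
d^4_{-2,-3}(0.2105) = -0.378107 +0.012659 = -0.365448
|D^4_{-2,-3}|² = |d^4_{-2,-3}(β)|² = (-0.365448)² = 0.133552 (the z-rotation phases have unit modulus)

P=0.1336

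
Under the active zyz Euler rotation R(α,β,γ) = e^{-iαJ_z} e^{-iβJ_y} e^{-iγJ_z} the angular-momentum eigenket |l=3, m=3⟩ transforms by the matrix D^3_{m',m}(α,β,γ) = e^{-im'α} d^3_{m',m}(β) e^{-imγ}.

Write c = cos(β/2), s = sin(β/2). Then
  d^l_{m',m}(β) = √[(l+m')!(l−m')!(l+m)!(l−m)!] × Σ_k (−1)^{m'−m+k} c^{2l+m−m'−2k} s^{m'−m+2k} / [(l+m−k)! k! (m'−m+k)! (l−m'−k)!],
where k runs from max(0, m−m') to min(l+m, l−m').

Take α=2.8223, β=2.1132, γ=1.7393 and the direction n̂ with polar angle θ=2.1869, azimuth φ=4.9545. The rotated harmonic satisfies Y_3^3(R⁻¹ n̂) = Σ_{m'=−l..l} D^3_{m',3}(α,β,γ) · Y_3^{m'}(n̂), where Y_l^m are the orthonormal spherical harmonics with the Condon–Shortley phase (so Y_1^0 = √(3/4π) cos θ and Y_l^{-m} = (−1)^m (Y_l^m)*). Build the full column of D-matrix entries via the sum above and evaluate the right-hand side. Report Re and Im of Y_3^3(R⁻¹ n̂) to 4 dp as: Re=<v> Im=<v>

Re=0.4039 Im=0.0901

Need the full column D^3_{m',3} for m'=−3..3 at α=2.8223, β=2.1132, γ=1.7393.
cos(β/2)=0.491835, sin(β/2)=0.870688
d^3_{-3,3}: single k=6 term ⇒ +0.435689;  D = -0.433178-0.046706i
d^3_{-2,3}: single k=5 term ⇒ +0.602849;  D = +0.548796+0.249501i
d^3_{-1,3}: single k=4 term ⇒ +0.538438;  D = -0.395437-0.365439i
d^3_{0,3}: single k=3 term ⇒ +0.351206;  D = +0.170073+0.307280i
d^3_{1,3}: single k=2 term ⇒ +0.171810;  D = -0.031810-0.168840i
d^3_{2,3}: single k=1 term ⇒ +0.061381;  D = -0.008144+0.060839i
d^3_{3,3}: single k=0 term ⇒ +0.014155;  D = +0.006187-0.012731i
Y_3^{m'}(θ=2.1869,φ=4.9545) and Σ D·Y over m':
  (-0.4332-0.0467i)·(-0.1506-0.1696i)  (+0.5488+0.2495i)·(+0.3481-0.1831i)  (-0.3954-0.3654i)·(+0.0423+0.1715i)  (+0.1701+0.3073i)·(+0.2869+0.0000i)  (-0.0318-0.1688i)·(-0.0423+0.1715i)  (-0.0081+0.0608i)·(+0.3481+0.1831i)  (+0.0062-0.0127i)·(+0.1506-0.1696i)
Y_3^3(R⁻¹ n̂) = +0.403877+0.090149i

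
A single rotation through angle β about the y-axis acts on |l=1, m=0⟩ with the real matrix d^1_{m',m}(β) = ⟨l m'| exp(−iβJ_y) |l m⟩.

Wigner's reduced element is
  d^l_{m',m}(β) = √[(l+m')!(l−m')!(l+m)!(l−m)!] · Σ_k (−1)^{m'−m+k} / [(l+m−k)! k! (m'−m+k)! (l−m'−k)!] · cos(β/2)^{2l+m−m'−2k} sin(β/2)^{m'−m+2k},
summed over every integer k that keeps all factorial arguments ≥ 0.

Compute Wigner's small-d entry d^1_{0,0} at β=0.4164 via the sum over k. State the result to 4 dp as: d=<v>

d=0.9146

d^1_{0,0}(β=0.4164) via Wigner's sum:
With c≡cos(β/2)=0.978405 and s≡sin(β/2)=0.206699, N=[1·1·1·1]^{1/2}=1.000000
k: max(0,(0)−(0))=0 … min(1+(0),1−(0))=1
  k=0: (−1)^0·1.0000/(1)·0.9784^2·0.2067^0 = +0.957275
  k=1: (−1)^1·1.0000/(1)·0.9784^0·0.2067^2 = -0.042725
d^1_{0,0}(0.4164) = +0.957275 -0.042725 = +0.914551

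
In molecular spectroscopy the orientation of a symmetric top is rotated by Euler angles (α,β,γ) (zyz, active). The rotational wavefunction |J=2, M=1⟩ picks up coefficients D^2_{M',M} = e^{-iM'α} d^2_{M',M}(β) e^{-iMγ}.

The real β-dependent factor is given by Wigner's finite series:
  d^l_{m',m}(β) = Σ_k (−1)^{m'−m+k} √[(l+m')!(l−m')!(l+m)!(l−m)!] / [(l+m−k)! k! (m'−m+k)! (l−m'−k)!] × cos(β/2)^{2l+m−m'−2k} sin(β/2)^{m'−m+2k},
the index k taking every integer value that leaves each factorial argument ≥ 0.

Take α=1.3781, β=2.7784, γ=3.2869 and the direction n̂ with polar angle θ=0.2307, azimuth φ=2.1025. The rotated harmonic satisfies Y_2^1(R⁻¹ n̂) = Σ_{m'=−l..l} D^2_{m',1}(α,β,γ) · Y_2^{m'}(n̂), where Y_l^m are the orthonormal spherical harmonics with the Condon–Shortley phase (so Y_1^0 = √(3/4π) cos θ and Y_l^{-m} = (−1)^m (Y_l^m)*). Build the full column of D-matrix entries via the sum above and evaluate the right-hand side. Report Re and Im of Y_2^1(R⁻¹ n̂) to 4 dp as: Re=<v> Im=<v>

Re=0.3140 Im=-0.1464

Need the full column D^2_{m',1} for m'=−2..2 at α=1.3781, β=2.7784, γ=3.2869.
cos(β/2)=0.180600, sin(β/2)=0.983557
d^2_{-2,1}: single k=3 term ⇒ +0.343673;  D = +0.296402-0.173946i
d^2_{-1,1}: k∈[2..3] ⇒ +0.094657 -0.935831 = -0.841174;  D = +0.278937+0.793579i
d^2_{0,1}: k∈[1..2] ⇒ +0.014191 -0.420912 = -0.406720;  D = +0.402434-0.058892i
d^2_{1,1}: k∈[0..1] ⇒ +0.001064 -0.094657 = -0.093594;  D = +0.004434-0.093489i
d^2_{2,1}: single k=0 term ⇒ -0.011587;  D = -0.011255-0.002755i
Y_2^{m'}(θ=0.2307,φ=2.1025) and Σ D·Y over m':
  (+0.2964-0.1739i)·(-0.0098+0.0177i)  (+0.2789+0.7936i)·(-0.0872-0.1482i)  (+0.4024-0.0589i)·(+0.5813+0.0000i)  (+0.0044-0.0935i)·(+0.0872-0.1482i)  (-0.0113-0.0028i)·(-0.0098-0.0177i)
Y_2^1(R⁻¹ n̂) = +0.314003-0.146416i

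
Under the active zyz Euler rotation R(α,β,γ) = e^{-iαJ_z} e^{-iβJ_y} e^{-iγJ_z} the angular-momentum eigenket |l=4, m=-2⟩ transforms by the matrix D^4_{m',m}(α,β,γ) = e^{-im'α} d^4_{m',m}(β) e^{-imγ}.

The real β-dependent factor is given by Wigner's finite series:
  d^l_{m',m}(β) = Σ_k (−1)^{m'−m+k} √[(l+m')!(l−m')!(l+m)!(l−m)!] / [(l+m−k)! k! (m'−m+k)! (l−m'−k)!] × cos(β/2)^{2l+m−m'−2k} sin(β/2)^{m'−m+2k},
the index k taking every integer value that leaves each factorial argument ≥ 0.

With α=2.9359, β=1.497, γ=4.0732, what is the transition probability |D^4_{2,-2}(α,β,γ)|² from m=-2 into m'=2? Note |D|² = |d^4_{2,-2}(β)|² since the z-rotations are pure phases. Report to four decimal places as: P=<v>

First d^4_{2,-2}(β=1.497), then the phase factors e^{-i(2)α} and e^{-i(-2)γ}:
Half-angle: c=0.732711, s=0.680540. N=√(720·2·2·720)=1440.000000
Admissible k: 0..2 (factorial args all ≥0)
  k=0: (−1)^4·1440.0000/(96)·0.7327^4·0.6805^4 = +0.927335
  k=1: (−1)^5·1440.0000/(120)·0.7327^2·0.6805^6 = -0.639985
  k=2: (−1)^6·1440.0000/(1440)·0.7327^0·0.6805^8 = +0.046008
d^4_{2,-2}(1.497) = +0.927335 -0.639985 +0.046008 = +0.333358
|D^4_{2,-2}|² = |d^4_{2,-2}(β)|² = (+0.333358)² = 0.111128 (the z-rotation phases have unit modulus)

P=0.1111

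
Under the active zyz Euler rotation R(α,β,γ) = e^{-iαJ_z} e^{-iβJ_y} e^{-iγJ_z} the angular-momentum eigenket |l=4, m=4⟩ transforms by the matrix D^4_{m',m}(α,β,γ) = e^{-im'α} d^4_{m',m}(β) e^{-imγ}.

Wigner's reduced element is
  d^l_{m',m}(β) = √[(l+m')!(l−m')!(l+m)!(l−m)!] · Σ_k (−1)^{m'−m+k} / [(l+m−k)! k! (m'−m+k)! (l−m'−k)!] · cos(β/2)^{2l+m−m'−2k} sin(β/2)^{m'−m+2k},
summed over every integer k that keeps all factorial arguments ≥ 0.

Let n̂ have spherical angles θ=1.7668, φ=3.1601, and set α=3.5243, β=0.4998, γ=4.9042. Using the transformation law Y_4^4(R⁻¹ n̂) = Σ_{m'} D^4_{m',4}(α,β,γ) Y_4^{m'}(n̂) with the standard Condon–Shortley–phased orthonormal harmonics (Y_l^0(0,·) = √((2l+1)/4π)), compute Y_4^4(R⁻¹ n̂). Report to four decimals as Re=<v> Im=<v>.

Re=-0.2399 Im=-0.2961

Need the full column D^4_{m',4} for m'=−4..4 at α=3.5243, β=0.4998, γ=4.9042.
cos(β/2)=0.968937, sin(β/2)=0.247307
d^4_{-4,4}: single k=8 term ⇒ +0.000014;  D = +0.000010+0.000010i
d^4_{-3,4}: single k=7 term ⇒ +0.000155;  D = -0.000144-0.000058i
d^4_{-2,4}: single k=6 term ⇒ +0.001137;  D = +0.001137-0.000002i
d^4_{-1,4}: single k=5 term ⇒ +0.006297;  D = -0.005838+0.002362i
d^4_{0,4}: single k=4 term ⇒ +0.027585;  D = +0.019857-0.019148i
d^4_{1,4}: single k=3 term ⇒ +0.096668;  D = -0.039492+0.088233i
d^4_{2,4}: single k=2 term ⇒ +0.267809;  D = +0.010211-0.267615i
d^4_{3,4}: single k=1 term ⇒ +0.560855;  D = +0.189452+0.527889i
d^4_{4,4}: single k=0 term ⇒ +0.776900;  D = -0.516512-0.580334i
Y_4^{m'}(θ=1.7668,φ=3.1601) and Σ D·Y over m':
  (+0.0000+0.0000i)·(+0.4085-0.0303i)  (-0.0001-0.0001i)·(+0.2297-0.0128i)  (+0.0011-0.0000i)·(-0.2362+0.0087i)  (-0.0058+0.0024i)·(-0.2471+0.0046i)  (+0.0199-0.0191i)·(+0.2023+0.0000i)  (-0.0395+0.0882i)·(+0.2471+0.0046i)  (+0.0102-0.2676i)·(-0.2362-0.0087i)  (+0.1895+0.5279i)·(-0.2297-0.0128i)  (-0.5165-0.5803i)·(+0.4085+0.0303i)
Y_4^4(R⁻¹ n̂) = -0.239940-0.296096i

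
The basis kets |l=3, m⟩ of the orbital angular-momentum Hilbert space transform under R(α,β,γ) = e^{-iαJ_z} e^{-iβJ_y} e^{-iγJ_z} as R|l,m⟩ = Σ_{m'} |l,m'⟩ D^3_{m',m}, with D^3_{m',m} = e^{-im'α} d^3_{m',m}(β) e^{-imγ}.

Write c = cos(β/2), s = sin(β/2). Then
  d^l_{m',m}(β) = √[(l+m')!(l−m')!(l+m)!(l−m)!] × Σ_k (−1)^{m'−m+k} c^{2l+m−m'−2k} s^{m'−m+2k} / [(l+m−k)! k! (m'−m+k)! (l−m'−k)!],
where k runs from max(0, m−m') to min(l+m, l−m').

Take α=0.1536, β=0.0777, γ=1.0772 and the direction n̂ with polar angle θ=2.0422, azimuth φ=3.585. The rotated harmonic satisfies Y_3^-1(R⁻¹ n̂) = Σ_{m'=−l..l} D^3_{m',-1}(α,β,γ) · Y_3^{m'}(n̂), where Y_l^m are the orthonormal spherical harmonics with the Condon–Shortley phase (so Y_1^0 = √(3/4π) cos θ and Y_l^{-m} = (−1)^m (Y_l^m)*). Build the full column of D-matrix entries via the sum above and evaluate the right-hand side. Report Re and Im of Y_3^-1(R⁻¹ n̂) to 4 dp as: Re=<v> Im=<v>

Re=-0.0685 Im=-0.0671

Need the full column D^3_{m',-1} for m'=−3..3 at α=0.1536, β=0.0777, γ=1.0772.
cos(β/2)=0.999245, sin(β/2)=0.038840
d^3_{-3,-1}: single k=2 term ⇒ +0.005825;  D = +0.000191+0.005822i
d^3_{-2,-1}: k∈[1..2] ⇒ +0.122361 -0.000370 = +0.121991;  D = +0.022607+0.119878i
d^3_{-1,-1}: k∈[0..2] ⇒ +0.995481 -0.012032 +0.000014 = +0.983463;  D = +0.327969+0.927165i
d^3_{0,-1}: k∈[0..2] ⇒ -0.134040 +0.000608 -0.000000 = -0.133432;  D = -0.063220-0.117505i
d^3_{1,-1}: k∈[0..2] ⇒ +0.009024 -0.000018 +0.000000 = +0.009006;  D = +0.005430+0.007185i
d^3_{2,-1}: k∈[0..1] ⇒ -0.000370 +0.000000 = -0.000369;  D = -0.000265-0.000257i
d^3_{3,-1}: single k=0 term ⇒ +0.000009;  D = +0.000007+0.000005i
Y_3^{m'}(θ=2.0422,φ=3.585) and Σ D·Y over m':
  (+0.0002+0.0058i)·(-0.0703+0.2866i)  (+0.0226+0.1199i)·(-0.2328+0.2855i)  (+0.3280+0.9272i)·(-0.0081+0.0039i)  (-0.0632-0.1175i)·(+0.3337+0.0000i)  (+0.0054+0.0072i)·(+0.0081+0.0039i)  (-0.0003-0.0003i)·(-0.2328-0.2855i)  (+0.0000+0.0000i)·(+0.0703+0.2866i)
Y_3^-1(R⁻¹ n̂) = -0.068499-0.067055i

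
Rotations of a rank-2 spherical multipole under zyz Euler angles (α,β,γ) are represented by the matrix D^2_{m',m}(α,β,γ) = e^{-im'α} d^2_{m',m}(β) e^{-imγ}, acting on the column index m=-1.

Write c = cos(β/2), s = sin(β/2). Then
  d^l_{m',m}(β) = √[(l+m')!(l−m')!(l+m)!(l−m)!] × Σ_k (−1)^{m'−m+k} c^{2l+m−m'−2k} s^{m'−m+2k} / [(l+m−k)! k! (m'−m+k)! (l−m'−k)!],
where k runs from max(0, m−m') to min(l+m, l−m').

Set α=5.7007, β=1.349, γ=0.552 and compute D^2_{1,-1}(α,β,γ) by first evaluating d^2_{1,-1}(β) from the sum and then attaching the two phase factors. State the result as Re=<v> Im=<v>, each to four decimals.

Re=0.2373 Im=0.5090

Split into d^2_{1,-1}(β=1.349) × two z-phases.
With c≡cos(β/2)=0.781019 and s≡sin(β/2)=0.624507, N=[6·1·1·6]^{1/2}=6.000000
k∈{0,1} keeps every argument non-negative
  k=0: (−1)^2·6.0000/(2)·0.7810^2·0.6245^2 = +0.713706
  k=1: (−1)^3·6.0000/(6)·0.7810^0·0.6245^4 = -0.152107
d^2_{1,-1}(1.349) = +0.713706 -0.152107 = +0.561599
D = (+0.835098+0.550101i)·(+0.561599)·(+0.851477+0.524391i) = +0.237331+0.508987i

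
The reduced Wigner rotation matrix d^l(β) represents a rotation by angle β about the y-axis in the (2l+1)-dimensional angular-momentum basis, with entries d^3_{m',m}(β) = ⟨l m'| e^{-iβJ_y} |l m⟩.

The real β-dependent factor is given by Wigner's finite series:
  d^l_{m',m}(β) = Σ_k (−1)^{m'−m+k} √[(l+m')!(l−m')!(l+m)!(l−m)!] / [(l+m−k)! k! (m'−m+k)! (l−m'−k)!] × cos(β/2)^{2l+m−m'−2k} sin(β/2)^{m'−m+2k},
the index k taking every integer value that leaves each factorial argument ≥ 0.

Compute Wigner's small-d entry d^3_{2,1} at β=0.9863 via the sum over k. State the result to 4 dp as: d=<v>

d^3_{2,1}(β=0.9863) via Wigner's sum:
With c≡cos(β/2)=0.880846 and s≡sin(β/2)=0.473403, N=[120·1·24·2]^{1/2}=75.894664
The bounds max(0,m−m')=0 and min(l+m,l−m')=1 give 2 terms
  k=0: (−1)^1·75.8947/(24)·0.8808^5·0.4734^1 = -0.793836
  k=1: (−1)^2·75.8947/(12)·0.8808^3·0.4734^3 = +0.458588
d^3_{2,1}(0.9863) = -0.793836 +0.458588 = -0.335248

d=-0.3352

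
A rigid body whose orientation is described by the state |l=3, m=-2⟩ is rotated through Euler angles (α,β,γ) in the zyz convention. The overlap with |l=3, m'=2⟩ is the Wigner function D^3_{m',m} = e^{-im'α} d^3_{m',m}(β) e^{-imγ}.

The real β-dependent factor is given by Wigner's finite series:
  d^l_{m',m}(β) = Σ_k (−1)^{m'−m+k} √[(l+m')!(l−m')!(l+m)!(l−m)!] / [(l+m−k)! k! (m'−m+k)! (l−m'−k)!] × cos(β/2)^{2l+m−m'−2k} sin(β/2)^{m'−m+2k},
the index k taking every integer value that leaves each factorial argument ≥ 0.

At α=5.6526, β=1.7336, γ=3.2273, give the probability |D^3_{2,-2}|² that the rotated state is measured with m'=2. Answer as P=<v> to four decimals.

P=0.2612

D^3_{2,-2}(5.6526,1.7336,3.2273) = e^{-i·2·5.6526}·d^3_{2,-2}(1.7336)·e^{-i·-2·3.2273}. Compute d first:
c=cos(1.7336/2)=0.647269, s=sin(1.7336/2)=0.762262; N=√[120·1·1·120]=120.000000
The bounds max(0,m−m')=0 and min(l+m,l−m')=1 give 2 terms
  k=0: (−1)^4·120.0000/(24)·0.6473^2·0.7623^4 = +0.707222
  k=1: (−1)^5·120.0000/(120)·0.6473^0·0.7623^6 = -0.196166
d^3_{2,-2}(1.7336) = +0.707222 -0.196166 = +0.511056
|D^3_{2,-2}|² = |d^3_{2,-2}(β)|² = (+0.511056)² = 0.261178 (the z-rotation phases have unit modulus)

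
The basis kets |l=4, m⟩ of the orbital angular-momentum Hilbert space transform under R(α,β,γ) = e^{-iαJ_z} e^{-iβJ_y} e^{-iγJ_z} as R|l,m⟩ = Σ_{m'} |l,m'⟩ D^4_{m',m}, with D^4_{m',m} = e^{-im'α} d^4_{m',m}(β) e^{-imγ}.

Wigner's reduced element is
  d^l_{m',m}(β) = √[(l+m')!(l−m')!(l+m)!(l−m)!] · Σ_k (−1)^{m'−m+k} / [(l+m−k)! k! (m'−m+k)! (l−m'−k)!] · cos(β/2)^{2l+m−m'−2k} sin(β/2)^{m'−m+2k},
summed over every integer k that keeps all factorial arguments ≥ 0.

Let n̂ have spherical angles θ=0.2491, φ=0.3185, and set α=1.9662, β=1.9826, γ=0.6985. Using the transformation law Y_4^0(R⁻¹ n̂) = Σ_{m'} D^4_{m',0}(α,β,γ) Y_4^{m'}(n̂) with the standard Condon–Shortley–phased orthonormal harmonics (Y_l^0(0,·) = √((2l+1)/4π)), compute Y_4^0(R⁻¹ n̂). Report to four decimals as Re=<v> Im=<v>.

Re=-0.1040 Im=0.0000

Need the full column D^4_{m',0} for m'=−4..4 at α=1.9662, β=1.9826, γ=0.6985.
cos(β/2)=0.547603, sin(β/2)=0.836739
d^4_{-4,0}: single k=4 term ⇒ +0.368782;  D = -0.003990+0.368761i
d^4_{-3,0}: k∈[3..4] ⇒ +0.341319 -0.796910 = -0.455591;  D = -0.422312+0.170926i
d^4_{-2,0}: k∈[2..4] ⇒ +0.179099 -1.115093 +0.976317 = +0.040324;  D = -0.028358-0.028667i
d^4_{-1,0}: k∈[1..4] ⇒ +0.055254 -0.774039 +1.807222 -0.703249 = +0.385188;  D = -0.148367+0.355468i
d^4_{0,0}: k∈[0..4] ⇒ +0.008086 -0.302059 +1.586805 -1.646606 +0.240280 = -0.113494;  D = -0.113494+0.000000i
d^4_{1,0}: k∈[0..3] ⇒ -0.055254 +0.774039 -1.807222 +0.703249 = -0.385188;  D = +0.148367+0.355468i
d^4_{2,0}: k∈[0..2] ⇒ +0.179099 -1.115093 +0.976317 = +0.040324;  D = -0.028358+0.028667i
d^4_{3,0}: k∈[0..1] ⇒ -0.341319 +0.796910 = +0.455591;  D = +0.422312+0.170926i
d^4_{4,0}: single k=0 term ⇒ +0.368782;  D = -0.003990-0.368761i
Y_4^{m'}(θ=0.2491,φ=0.3185) and Σ D·Y over m':
  (-0.0040+0.3688i)·(+0.0005-0.0016i)  (-0.4223+0.1709i)·(+0.0105-0.0148i)  (-0.0284-0.0287i)·(+0.0911-0.0674i)  (-0.1484+0.3555i)·(+0.3837-0.1265i)  (-0.1135+0.0000i)·(+0.6028+0.0000i)  (+0.1484+0.3555i)·(-0.3837-0.1265i)  (-0.0284+0.0287i)·(+0.0911+0.0674i)  (+0.4223+0.1709i)·(-0.0105-0.0148i)  (-0.0040-0.3688i)·(+0.0005+0.0016i)
Y_4^0(R⁻¹ n̂) = -0.103997-0.000000i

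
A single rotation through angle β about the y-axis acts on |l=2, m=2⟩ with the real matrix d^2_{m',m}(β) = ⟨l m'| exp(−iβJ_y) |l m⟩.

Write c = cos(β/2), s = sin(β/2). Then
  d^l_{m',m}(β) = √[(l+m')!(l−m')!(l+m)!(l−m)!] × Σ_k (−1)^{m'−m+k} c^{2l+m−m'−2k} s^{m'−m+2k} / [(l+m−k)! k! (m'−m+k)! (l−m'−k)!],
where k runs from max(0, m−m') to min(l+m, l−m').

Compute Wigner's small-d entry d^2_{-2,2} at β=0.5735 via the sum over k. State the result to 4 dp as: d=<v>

d^2_{-2,2}(β=0.5735) via Wigner's sum:
c=cos(0.5735/2)=0.959168, s=sin(0.5735/2)=0.282836; N=√[1·24·24·1]=24.000000
k∈{4} keeps every argument non-negative
  k=4: (−1)^0·24.0000/(24)·0.9592^0·0.2828^4 = +0.006399
d^2_{-2,2}(0.5735) = +0.006399

d=0.0064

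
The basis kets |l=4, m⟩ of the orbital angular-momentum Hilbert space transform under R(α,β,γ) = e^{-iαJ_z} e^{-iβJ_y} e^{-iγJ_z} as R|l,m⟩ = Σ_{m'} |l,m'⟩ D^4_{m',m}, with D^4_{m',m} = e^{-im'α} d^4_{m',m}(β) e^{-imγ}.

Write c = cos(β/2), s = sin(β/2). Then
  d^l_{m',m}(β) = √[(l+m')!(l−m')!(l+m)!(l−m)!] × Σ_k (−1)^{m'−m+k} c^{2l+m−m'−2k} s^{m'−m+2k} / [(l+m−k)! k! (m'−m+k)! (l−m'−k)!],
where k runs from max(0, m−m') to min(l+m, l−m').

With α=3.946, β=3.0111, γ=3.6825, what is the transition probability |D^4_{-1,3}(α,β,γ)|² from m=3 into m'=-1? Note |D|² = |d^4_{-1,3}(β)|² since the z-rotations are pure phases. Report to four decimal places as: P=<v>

Split into d^4_{-1,3}(β=3.0111) × two z-phases.
With c≡cos(β/2)=0.065200 and s≡sin(β/2)=0.997872, N=[6·120·5040·1]^{1/2}=1904.940944
k∈{4,5} keeps every argument non-negative
  k=4: (−1)^0·1904.9409/(144)·0.0652^4·0.9979^4 = +0.000237
  k=5: (−1)^1·1904.9409/(240)·0.0652^2·0.9979^6 = -0.033313
d^4_{-1,3}(3.0111) = +0.000237 -0.033313 = -0.033076
|D^4_{-1,3}|² = |d^4_{-1,3}(β)|² = (-0.033076)² = 0.001094 (the z-rotation phases have unit modulus)

P=0.0011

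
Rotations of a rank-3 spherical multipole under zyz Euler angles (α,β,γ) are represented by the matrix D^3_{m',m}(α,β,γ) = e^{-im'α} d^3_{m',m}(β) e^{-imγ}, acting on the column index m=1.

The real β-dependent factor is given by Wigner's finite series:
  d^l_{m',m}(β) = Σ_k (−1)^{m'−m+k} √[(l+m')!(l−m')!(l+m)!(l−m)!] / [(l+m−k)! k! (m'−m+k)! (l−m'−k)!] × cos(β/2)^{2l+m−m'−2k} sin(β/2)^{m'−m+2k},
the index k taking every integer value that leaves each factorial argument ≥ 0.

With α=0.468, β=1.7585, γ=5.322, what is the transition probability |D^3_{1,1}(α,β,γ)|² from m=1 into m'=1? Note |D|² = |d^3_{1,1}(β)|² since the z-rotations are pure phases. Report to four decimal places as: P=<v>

P=0.0199

First d^3_{1,1}(β=1.7585), then the phase factors e^{-i(1)α} and e^{-i(1)γ}:
Half-angle: c=0.637729, s=0.770261. N=√(24·2·24·2)=48.000000
k: max(0,(1)−(1))=0 … min(3+(1),3−(1))=2
  k=0: (−1)^0·48.0000/(48)·0.6377^6·0.7703^0 = +0.067269
  k=1: (−1)^1·48.0000/(6)·0.6377^4·0.7703^2 = -0.785073
  k=2: (−1)^2·48.0000/(8)·0.6377^2·0.7703^4 = +0.858964
d^3_{1,1}(1.7585) = +0.067269 -0.785073 +0.858964 = +0.141160
|D^3_{1,1}|² = |d^3_{1,1}(β)|² = (+0.141160)² = 0.019926 (the z-rotation phases have unit modulus)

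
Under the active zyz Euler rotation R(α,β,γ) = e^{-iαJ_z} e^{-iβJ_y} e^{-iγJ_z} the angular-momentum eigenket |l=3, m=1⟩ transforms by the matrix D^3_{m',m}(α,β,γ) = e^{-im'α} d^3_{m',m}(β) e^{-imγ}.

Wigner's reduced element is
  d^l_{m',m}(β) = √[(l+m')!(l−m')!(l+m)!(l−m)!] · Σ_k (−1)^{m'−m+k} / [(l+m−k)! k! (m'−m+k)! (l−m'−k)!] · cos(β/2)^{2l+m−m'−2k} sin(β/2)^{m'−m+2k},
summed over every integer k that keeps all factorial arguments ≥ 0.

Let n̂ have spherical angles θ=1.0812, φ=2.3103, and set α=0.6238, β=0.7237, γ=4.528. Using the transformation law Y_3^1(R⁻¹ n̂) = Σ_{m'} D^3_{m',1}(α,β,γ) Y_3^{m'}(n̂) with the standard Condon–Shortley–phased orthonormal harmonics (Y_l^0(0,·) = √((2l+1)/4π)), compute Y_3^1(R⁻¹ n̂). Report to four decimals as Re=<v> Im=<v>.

Re=-0.1518 Im=-0.1040

Need the full column D^3_{m',1} for m'=−3..3 at α=0.6238, β=0.7237, γ=4.528.
cos(β/2)=0.935244, sin(β/2)=0.354005
d^3_{-3,1}: single k=4 term ⇒ +0.053203;  D = -0.047067-0.024803i
d^3_{-2,1}: k∈[3..4] ⇒ +0.229526 -0.016443 = +0.213084;  D = -0.211034+0.029483i
d^3_{-1,1}: k∈[2..4] ⇒ +0.575266 -0.109895 +0.001968 = +0.467340;  D = -0.337904+0.322842i
d^3_{0,1}: k∈[1..3] ⇒ +0.877452 -0.377150 +0.018012 = +0.518314;  D = -0.095031+0.509528i
d^3_{1,1}: k∈[0..2] ⇒ +0.669188 -0.767022 +0.082421 = -0.015413;  D = -0.006557-0.013948i
d^3_{2,1}: k∈[0..1] ⇒ -0.801001 +0.229526 = -0.571475;  D = -0.499423-0.277776i
d^3_{3,1}: single k=0 term ⇒ +0.371333;  D = +0.368828-0.043057i
Y_3^{m'}(θ=1.0812,φ=2.3103) and Σ D·Y over m':
  (-0.0471-0.0248i)·(+0.2287-0.1730i)  (-0.2110+0.0295i)·(-0.0343+0.3727i)  (-0.3379+0.3228i)·(-0.0203-0.0223i)  (-0.0950+0.5095i)·(-0.3324+0.0000i)  (-0.0066-0.0139i)·(+0.0203-0.0223i)  (-0.4994-0.2778i)·(-0.0343-0.3727i)  (+0.3688-0.0431i)·(-0.2287-0.1730i)
Y_3^1(R⁻¹ n̂) = -0.151797-0.104036i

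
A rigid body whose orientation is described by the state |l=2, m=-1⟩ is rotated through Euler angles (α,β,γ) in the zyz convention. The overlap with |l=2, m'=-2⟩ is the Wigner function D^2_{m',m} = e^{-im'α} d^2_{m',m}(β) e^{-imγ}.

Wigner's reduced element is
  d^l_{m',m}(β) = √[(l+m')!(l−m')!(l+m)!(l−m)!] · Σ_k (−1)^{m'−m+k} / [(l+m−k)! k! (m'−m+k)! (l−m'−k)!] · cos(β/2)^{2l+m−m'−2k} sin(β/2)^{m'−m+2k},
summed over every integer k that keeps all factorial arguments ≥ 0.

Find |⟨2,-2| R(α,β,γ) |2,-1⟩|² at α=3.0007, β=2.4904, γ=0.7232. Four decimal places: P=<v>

P=0.0038

Split into d^2_{-2,-1}(β=2.4904) × two z-phases.
Half-angle: c=0.319874, s=0.947460. N=√(1·24·1·6)=12.000000
k∈{1} keeps every argument non-negative
  k=1: (−1)^0·12.0000/(6)·0.3199^3·0.9475^1 = +0.062019
d^2_{-2,-1}(2.4904) = +0.062019
|D^2_{-2,-1}|² = |d^2_{-2,-1}(β)|² = (+0.062019)² = 0.003846 (the z-rotation phases have unit modulus)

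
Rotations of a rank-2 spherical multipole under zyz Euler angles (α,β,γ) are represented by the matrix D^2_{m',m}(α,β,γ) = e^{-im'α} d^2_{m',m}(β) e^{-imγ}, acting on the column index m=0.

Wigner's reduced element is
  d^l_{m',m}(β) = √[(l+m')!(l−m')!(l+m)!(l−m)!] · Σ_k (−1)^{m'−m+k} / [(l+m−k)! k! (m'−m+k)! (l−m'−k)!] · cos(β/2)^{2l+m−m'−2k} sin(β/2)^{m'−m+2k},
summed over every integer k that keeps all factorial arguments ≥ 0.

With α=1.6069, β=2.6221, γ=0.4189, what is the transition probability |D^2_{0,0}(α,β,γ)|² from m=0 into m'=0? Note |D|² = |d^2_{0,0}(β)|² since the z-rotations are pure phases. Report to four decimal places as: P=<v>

D^2_{0,0}(1.6069,2.6221,0.4189) = e^{-i·0·1.6069}·d^2_{0,0}(2.6221)·e^{-i·0·0.4189}. Compute d first:
Half-angle: c=0.256835, s=0.966455. N=√(2·2·2·2)=4.000000
Admissible k: 0..2 (factorial args all ≥0)
  k=0: (−1)^0·4.0000/(4)·0.2568^4·0.9665^0 = +0.004351
  k=1: (−1)^1·4.0000/(1)·0.2568^2·0.9665^2 = -0.246452
  k=2: (−1)^2·4.0000/(4)·0.2568^0·0.9665^4 = +0.872422
d^2_{0,0}(2.6221) = +0.004351 -0.246452 +0.872422 = +0.630321
|D^2_{0,0}|² = |d^2_{0,0}(β)|² = (+0.630321)² = 0.397305 (the z-rotation phases have unit modulus)

P=0.3973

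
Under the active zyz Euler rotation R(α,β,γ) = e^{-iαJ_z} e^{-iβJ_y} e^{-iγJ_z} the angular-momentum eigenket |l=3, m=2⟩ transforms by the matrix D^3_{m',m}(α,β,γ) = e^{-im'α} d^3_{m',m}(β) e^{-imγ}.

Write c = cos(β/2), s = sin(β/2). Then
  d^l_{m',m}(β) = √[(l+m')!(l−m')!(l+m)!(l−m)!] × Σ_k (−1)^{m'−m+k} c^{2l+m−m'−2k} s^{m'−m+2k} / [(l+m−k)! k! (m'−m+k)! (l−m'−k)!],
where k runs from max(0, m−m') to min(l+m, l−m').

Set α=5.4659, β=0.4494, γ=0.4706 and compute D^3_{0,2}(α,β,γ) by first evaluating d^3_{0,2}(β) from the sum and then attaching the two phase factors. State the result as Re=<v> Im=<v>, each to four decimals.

Re=0.1371 Im=-0.1881

First d^3_{0,2}(β=0.4494), then the phase factors e^{-i(0)α} and e^{-i(2)γ}:
Half-angle: c=0.974861, s=0.222814. N=√(6·6·120·1)=65.726707
The bounds max(0,m−m')=2 and min(l+m,l−m')=3 give 2 terms
  k=2: (−1)^0·65.7267/(12)·0.9749^4·0.2228^2 = +0.245593
  k=3: (−1)^1·65.7267/(12)·0.9749^2·0.2228^4 = -0.012830
d^3_{0,2}(0.4494) = +0.245593 -0.012830 = +0.232763
Phases: e^{-i·(0)·5.4659}=+1.000000+0.000000i, e^{-i·(2)·0.4706}=+0.588819-0.808265i ⇒ D=+0.137055-0.188135i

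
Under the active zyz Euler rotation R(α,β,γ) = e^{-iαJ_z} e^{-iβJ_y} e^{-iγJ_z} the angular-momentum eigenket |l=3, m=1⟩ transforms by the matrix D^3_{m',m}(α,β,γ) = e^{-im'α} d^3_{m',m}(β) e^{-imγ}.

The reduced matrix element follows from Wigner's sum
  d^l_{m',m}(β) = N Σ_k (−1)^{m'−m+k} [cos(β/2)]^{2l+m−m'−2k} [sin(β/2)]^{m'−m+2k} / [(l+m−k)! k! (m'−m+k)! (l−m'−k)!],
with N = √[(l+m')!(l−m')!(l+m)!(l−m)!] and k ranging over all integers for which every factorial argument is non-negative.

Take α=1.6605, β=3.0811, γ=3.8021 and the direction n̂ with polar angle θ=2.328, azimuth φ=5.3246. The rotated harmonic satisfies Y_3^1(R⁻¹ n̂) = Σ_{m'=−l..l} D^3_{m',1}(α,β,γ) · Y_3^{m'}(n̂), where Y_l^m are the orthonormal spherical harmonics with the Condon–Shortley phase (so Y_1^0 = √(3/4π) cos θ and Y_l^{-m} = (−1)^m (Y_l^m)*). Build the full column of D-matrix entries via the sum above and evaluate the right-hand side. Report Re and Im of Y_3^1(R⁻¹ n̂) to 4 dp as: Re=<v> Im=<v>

Re=0.1087 Im=-0.2472

Need the full column D^3_{m',1} for m'=−3..3 at α=1.6605, β=3.0811, γ=3.8021.
cos(β/2)=0.030242, sin(β/2)=0.999543
d^3_{-3,1}: single k=4 term ⇒ +0.003536;  D = +0.001349+0.003268i
d^3_{-2,1}: k∈[3..4] ⇒ +0.000175 -0.095414 = -0.095240;  D = -0.084429+0.044073i
d^3_{-1,1}: k∈[2..4] ⇒ +0.000005 -0.007303 +0.997259 = +0.989961;  D = -0.534884-0.833019i
d^3_{0,1}: k∈[1..3] ⇒ +0.000000 -0.000287 +0.104521 = +0.104234;  D = -0.082312+0.063949i
d^3_{1,1}: k∈[0..2] ⇒ +0.000000 -0.000007 +0.005477 = +0.005471;  D = +0.003730+0.004002i
d^3_{2,1}: k∈[0..1] ⇒ -0.000000 +0.000175 = +0.000175;  D = +0.000117-0.000130i
d^3_{3,1}: single k=0 term ⇒ +0.000003;  D = -0.000003-0.000002i
Y_3^{m'}(θ=2.328,φ=5.3246) and Σ D·Y over m':
  (+0.0013+0.0033i)·(-0.1545+0.0421i)  (-0.0844+0.0441i)·(+0.1259-0.3488i)  (-0.5349-0.8330i)·(+0.1834+0.2612i)  (-0.0823+0.0639i)·(+0.1643+0.0000i)  (+0.0037+0.0040i)·(-0.1834+0.2612i)  (+0.0001-0.0001i)·(+0.1259+0.3488i)  (-0.0000-0.0000i)·(+0.1545+0.0421i)
Y_3^1(R⁻¹ n̂) = +0.108701-0.247235i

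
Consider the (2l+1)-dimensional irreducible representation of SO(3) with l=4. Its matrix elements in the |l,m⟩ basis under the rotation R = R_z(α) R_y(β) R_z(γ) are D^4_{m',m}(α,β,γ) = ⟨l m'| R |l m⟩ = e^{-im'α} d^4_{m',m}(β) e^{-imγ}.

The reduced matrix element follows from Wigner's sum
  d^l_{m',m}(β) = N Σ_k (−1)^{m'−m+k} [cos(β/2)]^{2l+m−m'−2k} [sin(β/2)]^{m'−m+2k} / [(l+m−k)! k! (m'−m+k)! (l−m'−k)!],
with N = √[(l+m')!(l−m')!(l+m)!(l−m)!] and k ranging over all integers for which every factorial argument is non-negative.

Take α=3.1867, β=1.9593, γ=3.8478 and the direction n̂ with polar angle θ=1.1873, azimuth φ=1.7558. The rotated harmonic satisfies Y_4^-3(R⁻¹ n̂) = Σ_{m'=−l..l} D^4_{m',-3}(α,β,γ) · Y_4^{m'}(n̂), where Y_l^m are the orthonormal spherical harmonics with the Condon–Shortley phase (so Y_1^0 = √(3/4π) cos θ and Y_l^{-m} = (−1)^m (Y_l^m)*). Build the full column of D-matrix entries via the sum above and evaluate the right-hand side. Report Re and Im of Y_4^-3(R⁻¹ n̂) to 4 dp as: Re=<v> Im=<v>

Re=-0.0054 Im=0.0271

Need the full column D^4_{m',-3} for m'=−4..4 at α=3.1867, β=1.9593, γ=3.8478.
cos(β/2)=0.557313, sin(β/2)=0.830302
d^4_{-4,-3}: single k=1 term ⇒ +0.039217;  D = +0.026102-0.029269i
d^4_{-3,-3}: k∈[0..1] ⇒ +0.009307 -0.144599 = -0.135293;  D = +0.085402-0.104932i
d^4_{-2,-3}: k∈[0..1] ⇒ -0.051879 +0.345454 = +0.293575;  D = +0.174860-0.235818i
d^4_{-1,-3}: k∈[0..1] ⇒ +0.163960 -0.606543 = -0.442582;  D = +0.247313-0.367036i
d^4_{0,-3}: k∈[0..1] ⇒ -0.364141 +0.808246 = +0.444105;  D = +0.231304-0.379114i
d^4_{1,-3}: k∈[0..1] ⇒ +0.606543 -0.807768 = -0.201225;  D = +0.096952-0.176329i
d^4_{2,-3}: k∈[0..1] ⇒ -0.766769 +0.567306 = -0.199463;  D = -0.088124+0.178941i
d^4_{3,-3}: k∈[0..1] ⇒ +0.712384 -0.225886 = +0.486498;  D = -0.195039+0.445690i
d^4_{4,-3}: single k=0 term ⇒ -0.428843;  D = -0.154035+0.400224i
Y_4^{m'}(θ=1.1873,φ=1.7558) and Σ D·Y over m':
  (+0.0261-0.0293i)·(+0.2417-0.2207i)  (+0.0854-0.1049i)·(+0.1968+0.3174i)  (+0.1749-0.2358i)·(+0.0054-0.0021i)  (+0.2473-0.3670i)·(+0.0610+0.3259i)  (+0.2313-0.3791i)·(-0.0544+0.0000i)  (+0.0970-0.1763i)·(-0.0610+0.3259i)  (-0.0881+0.1789i)·(+0.0054+0.0021i)  (-0.1950+0.4457i)·(-0.1968+0.3174i)  (-0.1540+0.4002i)·(+0.2417+0.2207i)
Y_4^-3(R⁻¹ n̂) = -0.005385+0.027061i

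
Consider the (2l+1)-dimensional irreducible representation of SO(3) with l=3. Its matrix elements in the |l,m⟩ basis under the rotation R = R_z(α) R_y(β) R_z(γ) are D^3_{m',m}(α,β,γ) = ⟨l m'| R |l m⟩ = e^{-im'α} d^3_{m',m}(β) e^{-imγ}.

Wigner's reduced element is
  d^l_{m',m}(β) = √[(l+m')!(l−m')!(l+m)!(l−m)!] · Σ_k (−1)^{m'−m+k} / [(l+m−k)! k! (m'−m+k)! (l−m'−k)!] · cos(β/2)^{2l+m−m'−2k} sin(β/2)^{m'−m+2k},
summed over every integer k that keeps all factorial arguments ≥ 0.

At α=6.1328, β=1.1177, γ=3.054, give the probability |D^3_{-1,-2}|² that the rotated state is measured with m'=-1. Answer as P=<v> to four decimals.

P=0.0256

First d^3_{-1,-2}(β=1.1177), then the phase factors e^{-i(-1)α} and e^{-i(-2)γ}:
With c≡cos(β/2)=0.847865 and s≡sin(β/2)=0.530212, N=[2·24·1·120]^{1/2}=75.894664
k: max(0,(-2)−(-1))=0 … min(3+(-2),3−(-1))=1
  k=0: (−1)^1·75.8947/(24)·0.8479^5·0.5302^1 = -0.734656
  k=1: (−1)^2·75.8947/(12)·0.8479^3·0.5302^3 = +0.574590
d^3_{-1,-2}(1.1177) = -0.734656 +0.574590 = -0.160065
|D^3_{-1,-2}|² = |d^3_{-1,-2}(β)|² = (-0.160065)² = 0.025621 (the z-rotation phases have unit modulus)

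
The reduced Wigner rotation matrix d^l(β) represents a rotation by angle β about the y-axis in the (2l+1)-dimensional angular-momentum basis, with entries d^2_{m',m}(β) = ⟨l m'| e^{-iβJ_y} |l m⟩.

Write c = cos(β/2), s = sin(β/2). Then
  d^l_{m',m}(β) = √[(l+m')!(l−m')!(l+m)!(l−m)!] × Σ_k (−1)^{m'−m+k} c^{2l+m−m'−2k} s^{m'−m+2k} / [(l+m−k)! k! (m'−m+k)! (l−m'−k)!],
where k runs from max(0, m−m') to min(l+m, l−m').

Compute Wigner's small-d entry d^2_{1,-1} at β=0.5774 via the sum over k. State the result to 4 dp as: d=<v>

d^2_{1,-1}(β=0.5774) via Wigner's sum:
Half-angle: c=0.958615, s=0.284706. N=√(6·1·1·6)=6.000000
The bounds max(0,m−m')=0 and min(l+m,l−m')=1 give 2 terms
  k=0: (−1)^2·6.0000/(2)·0.9586^2·0.2847^2 = +0.223462
  k=1: (−1)^3·6.0000/(6)·0.9586^0·0.2847^4 = -0.006570
d^2_{1,-1}(0.5774) = +0.223462 -0.006570 = +0.216892

d=0.2169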